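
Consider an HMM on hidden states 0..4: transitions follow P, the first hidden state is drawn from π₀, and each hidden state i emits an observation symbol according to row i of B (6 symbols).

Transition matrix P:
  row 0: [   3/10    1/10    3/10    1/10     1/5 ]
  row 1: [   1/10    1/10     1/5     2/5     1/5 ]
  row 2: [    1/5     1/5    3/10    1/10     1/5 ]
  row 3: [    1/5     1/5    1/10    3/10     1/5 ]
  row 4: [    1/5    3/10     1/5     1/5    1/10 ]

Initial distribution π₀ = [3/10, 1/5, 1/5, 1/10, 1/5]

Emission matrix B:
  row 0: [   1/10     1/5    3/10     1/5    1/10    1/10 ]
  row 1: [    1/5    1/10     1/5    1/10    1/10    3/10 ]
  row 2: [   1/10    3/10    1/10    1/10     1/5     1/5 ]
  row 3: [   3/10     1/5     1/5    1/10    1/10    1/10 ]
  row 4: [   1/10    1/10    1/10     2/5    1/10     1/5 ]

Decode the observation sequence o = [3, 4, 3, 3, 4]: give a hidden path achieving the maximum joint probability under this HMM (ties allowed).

path = [0, 2, 4, 0, 2]

t=0: δ = [6.000e-02, 2.000e-02, 2.000e-02, 1.000e-02, 8.000e-02]  (obs o_0=3)
t=1: δ = [1.800e-03, 2.400e-03, 3.600e-03, 1.600e-03, 1.200e-03]  ψ = [0, 4, 0, 4, 0]  (obs o_1=4)
t=2: δ = [1.440e-04, 7.200e-05, 1.080e-04, 9.600e-05, 2.880e-04]  ψ = [2, 2, 2, 1, 2]  (obs o_2=3)
t=3: δ = [1.152e-05, 8.640e-06, 5.760e-06, 5.760e-06, 1.152e-05]  ψ = [4, 4, 4, 4, 0]  (obs o_3=3)
t=4: δ = [3.456e-07, 3.456e-07, 6.912e-07, 3.456e-07, 2.304e-07]  ψ = [0, 4, 0, 1, 0]  (obs o_4=4)
backtrack: best end state = 2; path = [0, 2, 4, 0, 2]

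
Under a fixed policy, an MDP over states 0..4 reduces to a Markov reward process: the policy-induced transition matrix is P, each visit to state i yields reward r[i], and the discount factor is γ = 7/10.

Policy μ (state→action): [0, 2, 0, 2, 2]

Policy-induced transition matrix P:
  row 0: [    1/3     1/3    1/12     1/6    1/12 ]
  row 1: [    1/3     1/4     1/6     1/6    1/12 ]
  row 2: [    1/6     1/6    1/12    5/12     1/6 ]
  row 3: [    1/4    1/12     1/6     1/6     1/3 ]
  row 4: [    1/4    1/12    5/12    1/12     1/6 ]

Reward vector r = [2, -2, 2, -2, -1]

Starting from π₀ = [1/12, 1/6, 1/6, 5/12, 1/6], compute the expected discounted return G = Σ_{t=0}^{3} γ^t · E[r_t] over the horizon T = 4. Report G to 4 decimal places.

G = -0.8751

t=0: π = [0.0833, 0.1667, 0.1667, 0.4167, 0.1667], E[r] = -0.8333, γ^t·E[r] = -0.833333, running G = -0.833333
t=1: π = [0.2569, 0.1458, 0.1875, 0.1944, 0.2153], E[r] = -0.0069, γ^t·E[r] = -0.004861, running G = -0.838194
t=2: π = [0.2679, 0.1875, 0.1834, 0.1956, 0.1655], E[r] = -0.0289, γ^t·E[r] = -0.014178, running G = -0.852373
t=3: π = [0.2727, 0.1969, 0.1704, 0.1987, 0.1613], E[r] = -0.0663, γ^t·E[r] = -0.022744, running G = -0.875117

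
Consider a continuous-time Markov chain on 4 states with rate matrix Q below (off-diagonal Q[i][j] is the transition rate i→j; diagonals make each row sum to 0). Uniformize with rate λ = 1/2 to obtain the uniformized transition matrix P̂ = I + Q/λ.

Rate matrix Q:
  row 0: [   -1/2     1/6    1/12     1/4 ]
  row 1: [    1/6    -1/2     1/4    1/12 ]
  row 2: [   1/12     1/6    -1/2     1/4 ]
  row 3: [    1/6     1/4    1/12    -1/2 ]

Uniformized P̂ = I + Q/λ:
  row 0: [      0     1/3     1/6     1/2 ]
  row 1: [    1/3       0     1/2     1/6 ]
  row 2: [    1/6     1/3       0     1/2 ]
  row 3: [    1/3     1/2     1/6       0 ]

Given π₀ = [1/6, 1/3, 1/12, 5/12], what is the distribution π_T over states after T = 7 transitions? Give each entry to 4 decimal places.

t=0: π = [0.1667, 0.3333, 0.0833, 0.4167]
t=1: π = [0.2639, 0.2917, 0.2639, 0.1806]
t=2: π = [0.2014, 0.2662, 0.2199, 0.3125]
t=3: π = [0.2296, 0.2967, 0.2188, 0.2550]
t=4: π = [0.2204, 0.2769, 0.2291, 0.2736]
t=5: π = [0.2217, 0.2866, 0.2208, 0.2709]
t=6: π = [0.2226, 0.2829, 0.2254, 0.2690]
t=7: π = [0.2216, 0.2839, 0.2234, 0.2712]

π = [0.2216, 0.2839, 0.2234, 0.2712]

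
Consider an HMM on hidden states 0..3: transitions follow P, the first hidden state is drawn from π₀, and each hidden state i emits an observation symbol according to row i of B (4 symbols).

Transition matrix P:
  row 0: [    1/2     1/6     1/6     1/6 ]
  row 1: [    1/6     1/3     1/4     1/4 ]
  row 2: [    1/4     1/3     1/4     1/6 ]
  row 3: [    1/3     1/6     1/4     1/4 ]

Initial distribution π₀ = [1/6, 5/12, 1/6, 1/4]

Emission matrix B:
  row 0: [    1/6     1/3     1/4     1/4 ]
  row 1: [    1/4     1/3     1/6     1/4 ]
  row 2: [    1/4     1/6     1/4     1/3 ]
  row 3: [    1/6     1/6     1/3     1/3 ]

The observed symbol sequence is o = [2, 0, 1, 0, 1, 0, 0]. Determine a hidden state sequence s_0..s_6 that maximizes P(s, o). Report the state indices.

path = [3, 0, 0, 0, 0, 0, 0]

t=0: δ = [4.167e-02, 6.944e-02, 4.167e-02, 8.333e-02]  (obs o_0=2)
t=1: δ = [4.630e-03, 5.787e-03, 5.208e-03, 3.472e-03]  ψ = [3, 1, 3, 3]  (obs o_1=0)
t=2: δ = [7.716e-04, 6.430e-04, 2.411e-04, 2.411e-04]  ψ = [0, 1, 1, 1]  (obs o_2=1)
t=3: δ = [6.430e-05, 5.358e-05, 4.019e-05, 2.679e-05]  ψ = [0, 1, 1, 1]  (obs o_3=0)
t=4: δ = [1.072e-05, 5.954e-06, 2.233e-06, 2.233e-06]  ψ = [0, 1, 1, 1]  (obs o_4=1)
t=5: δ = [8.931e-07, 4.961e-07, 4.465e-07, 2.977e-07]  ψ = [0, 1, 0, 0]  (obs o_5=0)
t=6: δ = [7.442e-08, 4.135e-08, 3.721e-08, 2.481e-08]  ψ = [0, 1, 0, 0]  (obs o_6=0)
backtrack: best end state = 0; path = [3, 0, 0, 0, 0, 0, 0]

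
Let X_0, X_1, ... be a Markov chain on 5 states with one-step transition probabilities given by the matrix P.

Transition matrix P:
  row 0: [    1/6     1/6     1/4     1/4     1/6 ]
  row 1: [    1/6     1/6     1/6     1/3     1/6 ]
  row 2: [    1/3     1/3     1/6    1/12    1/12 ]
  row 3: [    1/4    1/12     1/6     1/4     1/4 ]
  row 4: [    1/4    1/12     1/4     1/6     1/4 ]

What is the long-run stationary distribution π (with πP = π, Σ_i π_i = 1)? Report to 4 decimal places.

π = [0.2334, 0.1670, 0.2014, 0.2151, 0.1831]

Balance equations π_j = Σ_i π_i·P[i][j]:
  π_0 = 1/6·π_0 + 1/6·π_1 + 1/3·π_2 + 1/4·π_3 + 1/4·π_4
  π_1 = 1/6·π_0 + 1/6·π_1 + 1/3·π_2 + 1/12·π_3 + 1/12·π_4
  π_2 = 1/4·π_0 + 1/6·π_1 + 1/6·π_2 + 1/6·π_3 + 1/4·π_4
  π_3 = 1/4·π_0 + 1/3·π_1 + 1/12·π_2 + 1/4·π_3 + 1/6·π_4
  normalize: π_0 + π_1 + π_2 + π_3 + π_4 = 1
Solving the linear system gives exactly π = [102/437, 73/437, 88/437, 94/437, 80/437].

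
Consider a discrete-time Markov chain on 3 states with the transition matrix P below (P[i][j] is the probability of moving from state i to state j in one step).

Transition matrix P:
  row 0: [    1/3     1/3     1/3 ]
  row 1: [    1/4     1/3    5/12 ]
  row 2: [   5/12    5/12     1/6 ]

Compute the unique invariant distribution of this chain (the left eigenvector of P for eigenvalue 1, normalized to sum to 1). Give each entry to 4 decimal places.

Balance equations π_j = Σ_i π_i·P[i][j]:
  π_0 = 1/3·π_0 + 1/4·π_1 + 5/12·π_2
  π_1 = 1/3·π_0 + 1/3·π_1 + 5/12·π_2
  normalize: π_0 + π_1 + π_2 = 1
Solving the linear system gives exactly π = [55/167, 60/167, 52/167].

π = [0.3293, 0.3593, 0.3114]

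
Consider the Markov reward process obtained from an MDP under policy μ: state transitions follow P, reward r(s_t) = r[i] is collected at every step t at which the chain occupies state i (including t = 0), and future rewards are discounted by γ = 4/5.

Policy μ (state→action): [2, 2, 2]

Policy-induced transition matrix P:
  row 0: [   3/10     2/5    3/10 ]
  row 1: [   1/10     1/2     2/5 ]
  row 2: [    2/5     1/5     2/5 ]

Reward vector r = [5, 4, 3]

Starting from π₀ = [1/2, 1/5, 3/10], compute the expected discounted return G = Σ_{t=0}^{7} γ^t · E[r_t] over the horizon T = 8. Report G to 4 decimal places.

G = 16.5400

t=0: π = [0.5000, 0.2000, 0.3000], E[r] = 4.2000, γ^t·E[r] = 4.200000, running G = 4.200000
t=1: π = [0.2900, 0.3600, 0.3500], E[r] = 3.9400, γ^t·E[r] = 3.152000, running G = 7.352000
t=2: π = [0.2630, 0.3660, 0.3710], E[r] = 3.8920, γ^t·E[r] = 2.490880, running G = 9.842880
t=3: π = [0.2639, 0.3624, 0.3737], E[r] = 3.8902, γ^t·E[r] = 1.991782, running G = 11.834662
t=4: π = [0.2649, 0.3615, 0.3736], E[r] = 3.8913, γ^t·E[r] = 1.593868, running G = 13.428531
t=5: π = [0.2651, 0.3614, 0.3735], E[r] = 3.8916, γ^t·E[r] = 1.275183, running G = 14.703714
t=6: π = [0.2651, 0.3614, 0.3735], E[r] = 3.8916, γ^t·E[r] = 1.020152, running G = 15.723866
t=7: π = [0.2651, 0.3614, 0.3735], E[r] = 3.8916, γ^t·E[r] = 0.816121, running G = 16.539987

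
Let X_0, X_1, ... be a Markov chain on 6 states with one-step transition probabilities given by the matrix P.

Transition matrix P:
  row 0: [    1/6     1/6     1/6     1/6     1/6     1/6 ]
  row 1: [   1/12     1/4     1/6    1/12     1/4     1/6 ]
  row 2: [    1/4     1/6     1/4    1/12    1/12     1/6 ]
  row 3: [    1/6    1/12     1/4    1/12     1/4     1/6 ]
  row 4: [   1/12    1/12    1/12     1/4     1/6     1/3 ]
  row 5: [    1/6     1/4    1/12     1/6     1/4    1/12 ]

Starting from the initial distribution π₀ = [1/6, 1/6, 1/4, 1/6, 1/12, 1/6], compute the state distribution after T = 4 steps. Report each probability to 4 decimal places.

π = [0.1498, 0.1678, 0.1605, 0.1435, 0.1945, 0.1838]

t=0: π = [0.1667, 0.1667, 0.2500, 0.1667, 0.0833, 0.1667]
t=1: π = [0.1667, 0.1736, 0.1806, 0.1250, 0.1875, 0.1667]
t=2: π = [0.1516, 0.1690, 0.1626, 0.1424, 0.1904, 0.1840]
t=3: π = [0.1503, 0.1684, 0.1609, 0.1430, 0.1944, 0.1831]
t=4: π = [0.1498, 0.1678, 0.1605, 0.1435, 0.1945, 0.1838]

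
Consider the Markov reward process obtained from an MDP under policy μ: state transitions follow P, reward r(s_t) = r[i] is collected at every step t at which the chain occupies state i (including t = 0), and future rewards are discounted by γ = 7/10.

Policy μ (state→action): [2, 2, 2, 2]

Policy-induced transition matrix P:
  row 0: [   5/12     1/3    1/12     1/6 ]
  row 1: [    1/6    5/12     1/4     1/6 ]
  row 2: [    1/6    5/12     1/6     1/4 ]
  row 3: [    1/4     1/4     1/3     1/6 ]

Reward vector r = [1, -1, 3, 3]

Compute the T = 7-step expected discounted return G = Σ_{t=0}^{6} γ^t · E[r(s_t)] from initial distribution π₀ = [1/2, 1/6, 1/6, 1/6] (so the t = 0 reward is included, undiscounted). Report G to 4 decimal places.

G = 3.4545

t=0: π = [0.5000, 0.1667, 0.1667, 0.1667], E[r] = 1.3333, γ^t·E[r] = 1.333333, running G = 1.333333
t=1: π = [0.3056, 0.3472, 0.1667, 0.1806], E[r] = 1.0000, γ^t·E[r] = 0.700000, running G = 2.033333
t=2: π = [0.2581, 0.3611, 0.2002, 0.1806], E[r] = 1.0394, γ^t·E[r] = 0.509282, running G = 2.542616
t=3: π = [0.2462, 0.3651, 0.2053, 0.1834], E[r] = 1.0473, γ^t·E[r] = 0.359210, running G = 2.901826
t=4: π = [0.2435, 0.3656, 0.2071, 0.1838], E[r] = 1.0506, γ^t·E[r] = 0.252258, running G = 3.154084
t=5: π = [0.2429, 0.3657, 0.2075, 0.1839], E[r] = 1.0513, γ^t·E[r] = 0.176693, running G = 3.330777
t=6: π = [0.2427, 0.3658, 0.2076, 0.1840], E[r] = 1.0515, γ^t·E[r] = 0.123706, running G = 3.454483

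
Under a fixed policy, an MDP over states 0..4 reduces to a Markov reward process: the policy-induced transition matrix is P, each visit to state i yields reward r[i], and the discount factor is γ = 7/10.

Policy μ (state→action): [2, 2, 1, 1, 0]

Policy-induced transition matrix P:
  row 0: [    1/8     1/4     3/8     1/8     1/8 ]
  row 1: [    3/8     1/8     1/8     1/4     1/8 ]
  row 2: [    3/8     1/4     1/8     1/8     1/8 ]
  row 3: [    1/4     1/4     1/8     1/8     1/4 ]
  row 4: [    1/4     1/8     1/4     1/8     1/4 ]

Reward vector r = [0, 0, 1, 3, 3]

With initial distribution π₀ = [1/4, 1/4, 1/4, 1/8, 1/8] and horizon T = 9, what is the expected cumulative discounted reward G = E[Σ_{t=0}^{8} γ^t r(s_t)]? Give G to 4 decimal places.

t=0: π = [0.2500, 0.2500, 0.2500, 0.1250, 0.1250], E[r] = 1.0000, γ^t·E[r] = 1.000000, running G = 1.000000
t=1: π = [0.2813, 0.2031, 0.2031, 0.1563, 0.1563], E[r] = 1.1406, γ^t·E[r] = 0.798438, running G = 1.798438
t=2: π = [0.2656, 0.2051, 0.2148, 0.1504, 0.1641], E[r] = 1.1582, γ^t·E[r] = 0.567520, running G = 2.365957
t=3: π = [0.2693, 0.2039, 0.2119, 0.1506, 0.1643], E[r] = 1.1567, γ^t·E[r] = 0.396761, running G = 2.762718
t=4: π = [0.2683, 0.2040, 0.2129, 0.1505, 0.1644], E[r] = 1.1574, γ^t·E[r] = 0.277894, running G = 3.040612
t=5: π = [0.2686, 0.2040, 0.2126, 0.1505, 0.1644], E[r] = 1.1572, γ^t·E[r] = 0.194488, running G = 3.235100
t=6: π = [0.2685, 0.2040, 0.2127, 0.1505, 0.1644], E[r] = 1.1572, γ^t·E[r] = 0.136148, running G = 3.371248
t=7: π = [0.2685, 0.2040, 0.2127, 0.1505, 0.1644], E[r] = 1.1572, γ^t·E[r] = 0.095302, running G = 3.466551
t=8: π = [0.2685, 0.2040, 0.2127, 0.1505, 0.1644], E[r] = 1.1572, γ^t·E[r] = 0.066712, running G = 3.533263

G = 3.5333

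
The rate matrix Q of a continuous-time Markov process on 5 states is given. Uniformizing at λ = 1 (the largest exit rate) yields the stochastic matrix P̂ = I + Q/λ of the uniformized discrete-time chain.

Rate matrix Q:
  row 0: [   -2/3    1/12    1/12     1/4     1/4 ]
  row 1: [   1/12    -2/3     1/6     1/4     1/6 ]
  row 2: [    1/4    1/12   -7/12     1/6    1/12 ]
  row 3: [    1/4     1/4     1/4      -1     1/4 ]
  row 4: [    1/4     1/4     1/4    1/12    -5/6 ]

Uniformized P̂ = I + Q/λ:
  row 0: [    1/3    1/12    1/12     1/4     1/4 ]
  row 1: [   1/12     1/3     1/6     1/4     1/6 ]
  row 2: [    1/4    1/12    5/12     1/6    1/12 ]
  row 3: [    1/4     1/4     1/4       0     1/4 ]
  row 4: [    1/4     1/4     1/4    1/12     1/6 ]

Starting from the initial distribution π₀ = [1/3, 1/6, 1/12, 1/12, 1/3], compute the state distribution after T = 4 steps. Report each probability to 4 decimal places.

π = [0.2383, 0.1875, 0.2332, 0.1604, 0.1806]

t=0: π = [0.3333, 0.1667, 0.0833, 0.0833, 0.3333]
t=1: π = [0.2500, 0.1944, 0.1944, 0.1667, 0.1944]
t=2: π = [0.2384, 0.1921, 0.2245, 0.1597, 0.1852]
t=3: π = [0.2378, 0.1889, 0.2317, 0.1605, 0.1811]
t=4: π = [0.2383, 0.1875, 0.2332, 0.1604, 0.1806]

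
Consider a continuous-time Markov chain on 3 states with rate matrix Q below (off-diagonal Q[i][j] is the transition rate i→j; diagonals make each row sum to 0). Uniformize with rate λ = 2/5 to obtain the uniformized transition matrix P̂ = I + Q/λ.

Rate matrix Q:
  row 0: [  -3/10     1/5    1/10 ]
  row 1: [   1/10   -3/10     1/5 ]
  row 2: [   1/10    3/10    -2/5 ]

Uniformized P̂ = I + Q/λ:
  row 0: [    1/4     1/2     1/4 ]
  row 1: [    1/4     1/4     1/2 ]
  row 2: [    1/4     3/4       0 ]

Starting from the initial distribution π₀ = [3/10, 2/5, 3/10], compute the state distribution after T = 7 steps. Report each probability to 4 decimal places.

π = [0.2500, 0.4586, 0.2914]

t=0: π = [0.3000, 0.4000, 0.3000]
t=1: π = [0.2500, 0.4750, 0.2750]
t=2: π = [0.2500, 0.4500, 0.3000]
t=3: π = [0.2500, 0.4625, 0.2875]
t=4: π = [0.2500, 0.4563, 0.2938]
t=5: π = [0.2500, 0.4594, 0.2906]
t=6: π = [0.2500, 0.4578, 0.2922]
t=7: π = [0.2500, 0.4586, 0.2914]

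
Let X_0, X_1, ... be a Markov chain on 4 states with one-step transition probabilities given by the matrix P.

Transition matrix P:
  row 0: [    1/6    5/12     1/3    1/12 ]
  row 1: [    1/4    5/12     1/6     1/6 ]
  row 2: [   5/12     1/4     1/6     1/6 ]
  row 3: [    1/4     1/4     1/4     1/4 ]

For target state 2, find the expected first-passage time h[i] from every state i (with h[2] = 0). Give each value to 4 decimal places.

h = [3.9040, 4.5760, 0.0000, 4.1600]

First-step conditioning: h[2] = 0; for i ≠ 2, h[i] = 1 + Σ_k P[i][k]·h[k].
  h[0] = 1 + 1/6·h[0] + 5/12·h[1] + 1/12·h[3]
  h[1] = 1 + 1/4·h[0] + 5/12·h[1] + 1/6·h[3]
  h[3] = 1 + 1/4·h[0] + 1/4·h[1] + 1/4·h[3]
Solving the 3×3 linear system over states ≠ 2 gives exactly h = [488/125, 572/125, 0, 104/25] (h[2] = 0 is the target).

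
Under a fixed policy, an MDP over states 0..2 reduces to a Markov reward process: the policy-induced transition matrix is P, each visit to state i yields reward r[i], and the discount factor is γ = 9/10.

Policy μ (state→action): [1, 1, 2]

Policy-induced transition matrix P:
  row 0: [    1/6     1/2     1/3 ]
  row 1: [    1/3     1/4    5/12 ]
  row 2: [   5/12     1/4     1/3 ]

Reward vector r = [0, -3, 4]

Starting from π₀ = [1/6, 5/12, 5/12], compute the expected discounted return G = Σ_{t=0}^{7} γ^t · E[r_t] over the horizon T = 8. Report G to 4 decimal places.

G = 2.6726

t=0: π = [0.1667, 0.4167, 0.4167], E[r] = 0.4167, γ^t·E[r] = 0.416667, running G = 0.416667
t=1: π = [0.3403, 0.2917, 0.3681], E[r] = 0.5972, γ^t·E[r] = 0.537500, running G = 0.954167
t=2: π = [0.3073, 0.3351, 0.3576], E[r] = 0.4253, γ^t·E[r] = 0.344531, running G = 1.298698
t=3: π = [0.3119, 0.3268, 0.3613], E[r] = 0.4646, γ^t·E[r] = 0.338660, running G = 1.637358
t=4: π = [0.3115, 0.3280, 0.3606], E[r] = 0.4583, γ^t·E[r] = 0.300713, running G = 1.938071
t=5: π = [0.3115, 0.3279, 0.3607], E[r] = 0.4591, γ^t·E[r] = 0.271077, running G = 2.209148
t=6: π = [0.3115, 0.3279, 0.3607], E[r] = 0.4590, γ^t·E[r] = 0.243940, running G = 2.453088
t=7: π = [0.3115, 0.3279, 0.3607], E[r] = 0.4590, γ^t·E[r] = 0.219546, running G = 2.672634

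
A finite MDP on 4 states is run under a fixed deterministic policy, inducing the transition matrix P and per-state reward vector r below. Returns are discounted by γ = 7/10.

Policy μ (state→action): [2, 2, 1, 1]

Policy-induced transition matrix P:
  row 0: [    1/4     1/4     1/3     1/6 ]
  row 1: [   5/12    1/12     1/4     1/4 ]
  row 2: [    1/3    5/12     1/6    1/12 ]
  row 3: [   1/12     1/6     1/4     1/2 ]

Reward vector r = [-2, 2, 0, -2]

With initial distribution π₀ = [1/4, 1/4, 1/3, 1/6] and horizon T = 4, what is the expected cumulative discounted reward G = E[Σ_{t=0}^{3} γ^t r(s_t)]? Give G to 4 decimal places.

t=0: π = [0.2500, 0.2500, 0.3333, 0.1667], E[r] = -0.3333, γ^t·E[r] = -0.333333, running G = -0.333333
t=1: π = [0.2917, 0.2500, 0.2431, 0.2153], E[r] = -0.5139, γ^t·E[r] = -0.359722, running G = -0.693056
t=2: π = [0.2760, 0.2309, 0.2541, 0.2390], E[r] = -0.5683, γ^t·E[r] = -0.278461, running G = -0.971516
t=3: π = [0.2698, 0.2339, 0.2518, 0.2444], E[r] = -0.5606, γ^t·E[r] = -0.192276, running G = -1.163792

G = -1.1638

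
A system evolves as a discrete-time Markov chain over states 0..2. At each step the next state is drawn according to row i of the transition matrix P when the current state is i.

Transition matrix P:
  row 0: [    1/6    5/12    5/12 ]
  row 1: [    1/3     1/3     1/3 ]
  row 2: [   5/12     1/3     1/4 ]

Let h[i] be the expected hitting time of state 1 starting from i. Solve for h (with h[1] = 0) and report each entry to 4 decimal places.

First-step conditioning: h[1] = 0; for i ≠ 1, h[i] = 1 + Σ_k P[i][k]·h[k].
  h[0] = 1 + 1/6·h[0] + 5/12·h[2]
  h[2] = 1 + 5/12·h[0] + 1/4·h[2]
Solving the 2×2 linear system over states ≠ 1 gives exactly h = [168/65, 0, 36/13] (h[1] = 0 is the target).

h = [2.5846, 0.0000, 2.7692]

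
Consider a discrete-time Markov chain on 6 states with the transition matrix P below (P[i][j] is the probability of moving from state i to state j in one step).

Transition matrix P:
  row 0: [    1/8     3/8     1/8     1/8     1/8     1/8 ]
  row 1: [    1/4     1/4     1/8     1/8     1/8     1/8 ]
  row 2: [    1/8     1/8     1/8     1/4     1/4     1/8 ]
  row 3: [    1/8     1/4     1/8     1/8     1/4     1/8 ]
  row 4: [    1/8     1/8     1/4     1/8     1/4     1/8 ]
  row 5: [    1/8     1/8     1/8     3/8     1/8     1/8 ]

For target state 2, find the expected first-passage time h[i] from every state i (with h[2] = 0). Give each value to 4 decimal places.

h = [6.8659, 6.8659, 0.0000, 6.7433, 5.8851, 6.8352]

First-step conditioning: h[2] = 0; for i ≠ 2, h[i] = 1 + Σ_k P[i][k]·h[k].
  h[0] = 1 + 1/8·h[0] + 3/8·h[1] + 1/8·h[3] + 1/8·h[4] + 1/8·h[5]
  h[1] = 1 + 1/4·h[0] + 1/4·h[1] + 1/8·h[3] + 1/8·h[4] + 1/8·h[5]
  h[3] = 1 + 1/8·h[0] + 1/4·h[1] + 1/8·h[3] + 1/4·h[4] + 1/8·h[5]
  h[4] = 1 + 1/8·h[0] + 1/8·h[1] + 1/8·h[3] + 1/4·h[4] + 1/8·h[5]
  h[5] = 1 + 1/8·h[0] + 1/8·h[1] + 3/8·h[3] + 1/8·h[4] + 1/8·h[5]
Solving the 5×5 linear system over states ≠ 2 gives exactly h = [1792/261, 1792/261, 0, 1760/261, 512/87, 1784/261] (h[2] = 0 is the target).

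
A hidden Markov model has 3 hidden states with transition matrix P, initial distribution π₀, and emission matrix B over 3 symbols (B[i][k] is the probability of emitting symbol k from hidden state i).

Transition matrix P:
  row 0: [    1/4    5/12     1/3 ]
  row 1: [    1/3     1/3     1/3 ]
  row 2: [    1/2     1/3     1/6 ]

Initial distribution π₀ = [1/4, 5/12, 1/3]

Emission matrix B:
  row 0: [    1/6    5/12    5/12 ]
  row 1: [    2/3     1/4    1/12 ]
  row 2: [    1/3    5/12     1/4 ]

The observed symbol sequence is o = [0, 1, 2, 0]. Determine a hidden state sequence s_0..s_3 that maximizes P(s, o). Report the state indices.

path = [1, 2, 0, 1]

t=0: δ = [4.167e-02, 2.778e-01, 1.111e-01]  (obs o_0=0)
t=1: δ = [3.858e-02, 2.315e-02, 3.858e-02]  ψ = [1, 1, 1]  (obs o_1=1)
t=2: δ = [8.038e-03, 1.340e-03, 3.215e-03]  ψ = [2, 0, 0]  (obs o_2=2)
t=3: δ = [3.349e-04, 2.233e-03, 8.931e-04]  ψ = [0, 0, 0]  (obs o_3=0)
backtrack: best end state = 1; path = [1, 2, 0, 1]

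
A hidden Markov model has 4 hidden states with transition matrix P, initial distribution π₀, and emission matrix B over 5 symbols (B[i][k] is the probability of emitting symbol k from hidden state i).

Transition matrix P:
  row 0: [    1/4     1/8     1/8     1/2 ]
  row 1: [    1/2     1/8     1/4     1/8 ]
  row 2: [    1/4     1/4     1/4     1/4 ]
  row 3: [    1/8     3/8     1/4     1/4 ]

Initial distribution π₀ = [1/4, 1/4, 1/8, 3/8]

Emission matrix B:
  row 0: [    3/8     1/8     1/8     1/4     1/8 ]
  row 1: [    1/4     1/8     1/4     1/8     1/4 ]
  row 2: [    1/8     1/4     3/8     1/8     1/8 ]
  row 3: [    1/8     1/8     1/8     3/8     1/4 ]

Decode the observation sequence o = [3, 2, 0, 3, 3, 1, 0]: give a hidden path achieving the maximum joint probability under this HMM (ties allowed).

t=0: δ = [6.250e-02, 3.125e-02, 1.562e-02, 1.406e-01]  (obs o_0=3)
t=1: δ = [2.197e-03, 1.318e-02, 1.318e-02, 4.395e-03]  ψ = [3, 3, 3, 3]  (obs o_1=2)
t=2: δ = [2.472e-03, 8.240e-04, 4.120e-04, 4.120e-04]  ψ = [1, 2, 1, 2]  (obs o_2=0)
t=3: δ = [1.545e-04, 3.862e-05, 3.862e-05, 4.635e-04]  ψ = [0, 0, 0, 0]  (obs o_3=3)
t=4: δ = [1.448e-05, 2.173e-05, 1.448e-05, 4.345e-05]  ψ = [3, 3, 3, 3]  (obs o_4=3)
t=5: δ = [1.358e-06, 2.037e-06, 2.716e-06, 1.358e-06]  ψ = [1, 3, 3, 3]  (obs o_5=1)
t=6: δ = [3.819e-07, 1.697e-07, 8.487e-08, 8.487e-08]  ψ = [1, 2, 2, 0]  (obs o_6=0)
backtrack: best end state = 0; path = [3, 1, 0, 3, 3, 1, 0]

path = [3, 1, 0, 3, 3, 1, 0]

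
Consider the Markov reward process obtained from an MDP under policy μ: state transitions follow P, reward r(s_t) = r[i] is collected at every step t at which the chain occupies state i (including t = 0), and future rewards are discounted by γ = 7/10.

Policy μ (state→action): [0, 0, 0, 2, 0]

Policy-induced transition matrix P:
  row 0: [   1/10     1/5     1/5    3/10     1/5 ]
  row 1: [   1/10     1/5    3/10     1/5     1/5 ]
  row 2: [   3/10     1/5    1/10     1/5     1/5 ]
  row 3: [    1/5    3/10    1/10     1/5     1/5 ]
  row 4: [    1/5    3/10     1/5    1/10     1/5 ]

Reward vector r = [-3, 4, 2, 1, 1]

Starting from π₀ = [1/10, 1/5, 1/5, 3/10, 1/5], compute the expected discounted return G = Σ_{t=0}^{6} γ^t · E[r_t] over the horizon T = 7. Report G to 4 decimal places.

t=0: π = [0.1000, 0.2000, 0.2000, 0.3000, 0.2000], E[r] = 1.4000, γ^t·E[r] = 1.400000, running G = 1.400000
t=1: π = [0.1900, 0.2500, 0.1700, 0.1900, 0.2000], E[r] = 1.1600, γ^t·E[r] = 0.812000, running G = 2.212000
t=2: π = [0.1730, 0.2390, 0.1890, 0.1990, 0.2000], E[r] = 1.2140, γ^t·E[r] = 0.594860, running G = 2.806860
t=3: π = [0.1777, 0.2399, 0.1851, 0.1973, 0.2000], E[r] = 1.1940, γ^t·E[r] = 0.409542, running G = 3.216402
t=4: π = [0.1768, 0.2397, 0.1858, 0.1978, 0.2000], E[r] = 1.1979, γ^t·E[r] = 0.287625, running G = 3.504027
t=5: π = [0.1769, 0.2398, 0.1856, 0.1977, 0.2000], E[r] = 1.1972, γ^t·E[r] = 0.201221, running G = 3.705248
t=6: π = [0.1769, 0.2398, 0.1856, 0.1977, 0.2000], E[r] = 1.1974, γ^t·E[r] = 0.140871, running G = 3.846119

G = 3.8461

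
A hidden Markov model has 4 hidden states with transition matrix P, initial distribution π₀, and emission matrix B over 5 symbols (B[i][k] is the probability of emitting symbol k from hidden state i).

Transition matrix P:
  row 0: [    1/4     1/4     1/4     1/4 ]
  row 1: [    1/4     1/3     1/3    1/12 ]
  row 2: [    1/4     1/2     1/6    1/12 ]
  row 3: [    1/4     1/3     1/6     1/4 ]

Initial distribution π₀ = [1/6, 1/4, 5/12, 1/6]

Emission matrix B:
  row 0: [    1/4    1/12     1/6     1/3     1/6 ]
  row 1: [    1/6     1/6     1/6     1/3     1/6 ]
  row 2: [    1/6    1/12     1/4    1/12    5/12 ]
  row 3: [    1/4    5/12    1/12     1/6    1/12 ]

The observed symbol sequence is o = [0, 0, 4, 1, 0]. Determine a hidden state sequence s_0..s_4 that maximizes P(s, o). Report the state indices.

path = [2, 1, 2, 1, 0]

t=0: δ = [4.167e-02, 4.167e-02, 6.944e-02, 4.167e-02]  (obs o_0=0)
t=1: δ = [4.340e-03, 5.787e-03, 2.315e-03, 2.604e-03]  ψ = [2, 2, 1, 0]  (obs o_1=0)
t=2: δ = [2.411e-04, 3.215e-04, 8.038e-04, 9.042e-05]  ψ = [1, 1, 1, 0]  (obs o_2=4)
t=3: δ = [1.674e-05, 6.698e-05, 1.116e-05, 2.791e-05]  ψ = [2, 2, 2, 2]  (obs o_3=1)
t=4: δ = [4.186e-06, 3.721e-06, 3.721e-06, 1.744e-06]  ψ = [1, 1, 1, 3]  (obs o_4=0)
backtrack: best end state = 0; path = [2, 1, 2, 1, 0]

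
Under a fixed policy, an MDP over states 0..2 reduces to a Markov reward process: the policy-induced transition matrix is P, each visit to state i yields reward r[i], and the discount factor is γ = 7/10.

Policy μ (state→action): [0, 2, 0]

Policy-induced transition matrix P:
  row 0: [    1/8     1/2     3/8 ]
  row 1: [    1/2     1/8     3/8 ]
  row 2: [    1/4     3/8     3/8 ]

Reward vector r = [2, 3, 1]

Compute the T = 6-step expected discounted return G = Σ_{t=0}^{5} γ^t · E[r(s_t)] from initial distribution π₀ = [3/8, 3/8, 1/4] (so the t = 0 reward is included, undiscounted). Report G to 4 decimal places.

t=0: π = [0.3750, 0.3750, 0.2500], E[r] = 2.1250, γ^t·E[r] = 2.125000, running G = 2.125000
t=1: π = [0.2969, 0.3281, 0.3750], E[r] = 1.9531, γ^t·E[r] = 1.367188, running G = 3.492188
t=2: π = [0.2949, 0.3301, 0.3750], E[r] = 1.9551, γ^t·E[r] = 0.957988, running G = 4.450176
t=3: π = [0.2957, 0.3293, 0.3750], E[r] = 1.9543, γ^t·E[r] = 0.670341, running G = 5.120516
t=4: π = [0.2954, 0.3296, 0.3750], E[r] = 1.9546, γ^t·E[r] = 0.469304, running G = 5.589821
t=5: π = [0.2955, 0.3295, 0.3750], E[r] = 1.9545, γ^t·E[r] = 0.328496, running G = 5.918316

G = 5.9183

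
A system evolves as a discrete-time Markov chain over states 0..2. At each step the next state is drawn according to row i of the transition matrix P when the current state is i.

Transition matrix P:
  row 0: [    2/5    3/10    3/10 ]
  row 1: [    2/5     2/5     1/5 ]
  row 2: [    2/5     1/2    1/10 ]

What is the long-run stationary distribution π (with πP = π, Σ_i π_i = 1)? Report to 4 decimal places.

π = [0.4000, 0.3818, 0.2182]

Balance equations π_j = Σ_i π_i·P[i][j]:
  π_0 = 2/5·π_0 + 2/5·π_1 + 2/5·π_2
  π_1 = 3/10·π_0 + 2/5·π_1 + 1/2·π_2
  normalize: π_0 + π_1 + π_2 = 1
Solving the linear system gives exactly π = [2/5, 21/55, 12/55].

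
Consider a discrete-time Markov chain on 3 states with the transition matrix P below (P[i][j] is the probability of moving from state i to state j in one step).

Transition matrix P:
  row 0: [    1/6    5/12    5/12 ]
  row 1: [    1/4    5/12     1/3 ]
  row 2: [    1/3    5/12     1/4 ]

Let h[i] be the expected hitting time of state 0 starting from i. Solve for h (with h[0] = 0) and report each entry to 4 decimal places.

h = [0.0000, 3.6279, 3.3488]

First-step conditioning: h[0] = 0; for i ≠ 0, h[i] = 1 + Σ_k P[i][k]·h[k].
  h[1] = 1 + 5/12·h[1] + 1/3·h[2]
  h[2] = 1 + 5/12·h[1] + 1/4·h[2]
Solving the 2×2 linear system over states ≠ 0 gives exactly h = [0, 156/43, 144/43] (h[0] = 0 is the target).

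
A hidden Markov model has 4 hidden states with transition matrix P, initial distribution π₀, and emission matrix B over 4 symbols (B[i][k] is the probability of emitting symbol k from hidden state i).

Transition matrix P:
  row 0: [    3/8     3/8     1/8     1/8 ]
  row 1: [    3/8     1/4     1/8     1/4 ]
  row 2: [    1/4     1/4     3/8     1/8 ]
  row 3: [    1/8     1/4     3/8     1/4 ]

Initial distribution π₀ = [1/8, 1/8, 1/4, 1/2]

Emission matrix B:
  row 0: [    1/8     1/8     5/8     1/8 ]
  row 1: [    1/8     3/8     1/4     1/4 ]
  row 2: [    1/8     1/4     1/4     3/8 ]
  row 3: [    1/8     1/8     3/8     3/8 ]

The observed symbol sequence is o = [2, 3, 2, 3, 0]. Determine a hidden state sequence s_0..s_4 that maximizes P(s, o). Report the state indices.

t=0: δ = [7.812e-02, 3.125e-02, 6.250e-02, 1.875e-01]  (obs o_0=2)
t=1: δ = [3.662e-03, 1.172e-02, 2.637e-02, 1.758e-02]  ψ = [0, 3, 3, 3]  (obs o_1=3)
t=2: δ = [4.120e-03, 1.648e-03, 2.472e-03, 1.648e-03]  ψ = [2, 2, 2, 3]  (obs o_2=2)
t=3: δ = [1.931e-04, 3.862e-04, 3.476e-04, 1.931e-04]  ψ = [0, 0, 2, 0]  (obs o_3=3)
t=4: δ = [1.810e-05, 1.207e-05, 1.629e-05, 1.207e-05]  ψ = [1, 1, 2, 1]  (obs o_4=0)
backtrack: best end state = 0; path = [3, 2, 0, 1, 0]

path = [3, 2, 0, 1, 0]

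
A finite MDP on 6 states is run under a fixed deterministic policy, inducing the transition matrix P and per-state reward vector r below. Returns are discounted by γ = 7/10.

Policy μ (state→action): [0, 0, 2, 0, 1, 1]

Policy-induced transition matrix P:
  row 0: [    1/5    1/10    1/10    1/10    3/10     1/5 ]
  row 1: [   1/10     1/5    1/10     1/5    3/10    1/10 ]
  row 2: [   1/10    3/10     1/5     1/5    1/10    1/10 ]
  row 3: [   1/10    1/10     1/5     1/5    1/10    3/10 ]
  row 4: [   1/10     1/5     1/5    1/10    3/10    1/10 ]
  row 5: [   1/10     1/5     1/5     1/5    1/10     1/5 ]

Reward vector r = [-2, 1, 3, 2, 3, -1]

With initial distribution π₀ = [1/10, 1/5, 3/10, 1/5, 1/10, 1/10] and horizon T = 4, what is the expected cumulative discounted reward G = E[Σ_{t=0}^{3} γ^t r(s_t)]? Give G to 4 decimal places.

t=0: π = [0.1000, 0.2000, 0.3000, 0.2000, 0.1000, 0.1000], E[r] = 1.5000, γ^t·E[r] = 1.500000, running G = 1.500000
t=1: π = [0.1100, 0.2000, 0.1700, 0.1800, 0.1800, 0.1600], E[r] = 1.2300, γ^t·E[r] = 0.861000, running G = 2.361000
t=2: π = [0.1110, 0.1880, 0.1690, 0.1710, 0.1980, 0.1630], E[r] = 1.2460, γ^t·E[r] = 0.610540, running G = 2.971540
t=3: π = [0.1111, 0.1887, 0.1701, 0.1691, 0.1994, 0.1616], E[r] = 1.2516, γ^t·E[r] = 0.429299, running G = 3.400839

G = 3.4008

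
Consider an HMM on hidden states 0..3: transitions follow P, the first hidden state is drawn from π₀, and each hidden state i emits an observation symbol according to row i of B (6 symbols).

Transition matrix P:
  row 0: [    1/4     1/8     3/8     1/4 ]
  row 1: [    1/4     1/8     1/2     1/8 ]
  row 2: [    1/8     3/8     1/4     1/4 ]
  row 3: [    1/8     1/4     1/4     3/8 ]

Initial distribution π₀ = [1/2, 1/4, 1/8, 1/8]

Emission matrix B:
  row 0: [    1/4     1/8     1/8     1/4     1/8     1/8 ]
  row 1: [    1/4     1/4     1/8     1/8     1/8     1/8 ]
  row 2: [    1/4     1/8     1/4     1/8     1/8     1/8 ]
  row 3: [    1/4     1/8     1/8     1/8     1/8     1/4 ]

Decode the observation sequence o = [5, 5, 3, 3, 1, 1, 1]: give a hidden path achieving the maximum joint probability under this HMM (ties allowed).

t=0: δ = [6.250e-02, 3.125e-02, 1.562e-02, 3.125e-02]  (obs o_0=5)
t=1: δ = [1.953e-03, 9.766e-04, 2.930e-03, 3.906e-03]  ψ = [0, 0, 0, 0]  (obs o_1=5)
t=2: δ = [1.221e-04, 1.373e-04, 1.221e-04, 1.831e-04]  ψ = [0, 2, 3, 3]  (obs o_2=3)
t=3: δ = [8.583e-06, 5.722e-06, 8.583e-06, 8.583e-06]  ψ = [1, 2, 1, 3]  (obs o_3=3)
t=4: δ = [2.682e-07, 8.047e-07, 4.023e-07, 4.023e-07]  ψ = [0, 2, 0, 3]  (obs o_4=1)
t=5: δ = [2.515e-08, 3.772e-08, 5.029e-08, 1.886e-08]  ψ = [1, 2, 1, 3]  (obs o_5=1)
t=6: δ = [1.179e-09, 4.715e-09, 2.357e-09, 1.572e-09]  ψ = [1, 2, 1, 2]  (obs o_6=1)
backtrack: best end state = 1; path = [0, 2, 1, 2, 1, 2, 1]

path = [0, 2, 1, 2, 1, 2, 1]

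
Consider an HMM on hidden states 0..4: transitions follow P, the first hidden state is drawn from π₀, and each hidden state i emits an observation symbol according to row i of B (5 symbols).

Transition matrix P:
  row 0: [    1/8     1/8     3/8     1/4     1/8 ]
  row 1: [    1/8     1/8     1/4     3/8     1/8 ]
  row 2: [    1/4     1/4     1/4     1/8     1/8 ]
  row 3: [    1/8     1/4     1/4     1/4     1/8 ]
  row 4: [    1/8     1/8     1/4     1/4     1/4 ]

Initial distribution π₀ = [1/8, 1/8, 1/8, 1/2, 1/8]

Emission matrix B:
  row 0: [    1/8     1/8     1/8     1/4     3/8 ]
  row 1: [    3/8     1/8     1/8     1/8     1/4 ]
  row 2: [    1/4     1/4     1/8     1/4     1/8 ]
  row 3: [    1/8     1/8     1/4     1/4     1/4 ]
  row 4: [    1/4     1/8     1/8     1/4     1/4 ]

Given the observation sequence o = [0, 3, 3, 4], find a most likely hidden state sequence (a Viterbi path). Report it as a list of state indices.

path = [1, 3, 2, 0]

t=0: δ = [1.562e-02, 4.688e-02, 3.125e-02, 6.250e-02, 3.125e-02]  (obs o_0=0)
t=1: δ = [1.953e-03, 1.953e-03, 3.906e-03, 4.395e-03, 1.953e-03]  ψ = [2, 3, 3, 1, 3]  (obs o_1=3)
t=2: δ = [2.441e-04, 1.373e-04, 2.747e-04, 2.747e-04, 1.373e-04]  ψ = [2, 3, 3, 3, 3]  (obs o_2=3)
t=3: δ = [2.575e-05, 1.717e-05, 1.144e-05, 1.717e-05, 8.583e-06]  ψ = [2, 2, 0, 3, 2]  (obs o_3=4)
backtrack: best end state = 0; path = [1, 3, 2, 0]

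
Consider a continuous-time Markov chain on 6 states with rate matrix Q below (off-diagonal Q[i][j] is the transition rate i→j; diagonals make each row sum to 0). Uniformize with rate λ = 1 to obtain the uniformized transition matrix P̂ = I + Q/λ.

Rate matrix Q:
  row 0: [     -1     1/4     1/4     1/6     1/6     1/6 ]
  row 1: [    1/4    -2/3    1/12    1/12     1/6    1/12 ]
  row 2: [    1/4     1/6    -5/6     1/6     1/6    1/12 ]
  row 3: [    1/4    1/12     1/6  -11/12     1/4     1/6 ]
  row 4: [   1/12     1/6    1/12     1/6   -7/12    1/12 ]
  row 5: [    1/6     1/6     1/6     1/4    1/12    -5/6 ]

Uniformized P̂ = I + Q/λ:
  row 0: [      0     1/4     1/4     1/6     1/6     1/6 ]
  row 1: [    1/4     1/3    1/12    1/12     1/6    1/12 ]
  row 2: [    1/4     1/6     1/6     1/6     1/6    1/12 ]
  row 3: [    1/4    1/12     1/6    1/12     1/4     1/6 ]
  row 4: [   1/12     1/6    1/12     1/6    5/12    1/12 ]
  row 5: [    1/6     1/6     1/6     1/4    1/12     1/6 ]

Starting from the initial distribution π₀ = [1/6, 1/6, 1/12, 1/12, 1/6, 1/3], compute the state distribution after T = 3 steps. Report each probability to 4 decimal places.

π = [0.1613, 0.2017, 0.1462, 0.1481, 0.2230, 0.1198]

t=0: π = [0.1667, 0.1667, 0.0833, 0.0833, 0.1667, 0.3333]
t=1: π = [0.1528, 0.2014, 0.1528, 0.1736, 0.1875, 0.1319]
t=2: π = [0.1696, 0.1985, 0.1470, 0.1464, 0.2170, 0.1215]
t=3: π = [0.1613, 0.2017, 0.1462, 0.1481, 0.2230, 0.1198]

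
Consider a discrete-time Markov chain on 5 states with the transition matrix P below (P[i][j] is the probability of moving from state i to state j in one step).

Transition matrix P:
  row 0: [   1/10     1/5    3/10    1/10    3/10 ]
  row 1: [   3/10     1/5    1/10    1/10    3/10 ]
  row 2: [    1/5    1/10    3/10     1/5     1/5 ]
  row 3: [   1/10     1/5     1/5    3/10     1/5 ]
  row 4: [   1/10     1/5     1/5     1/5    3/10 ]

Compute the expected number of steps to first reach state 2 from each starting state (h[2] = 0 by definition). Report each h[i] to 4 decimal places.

First-step conditioning: h[2] = 0; for i ≠ 2, h[i] = 1 + Σ_k P[i][k]·h[k].
  h[0] = 1 + 1/10·h[0] + 1/5·h[1] + 1/10·h[3] + 3/10·h[4]
  h[1] = 1 + 3/10·h[0] + 1/5·h[1] + 1/10·h[3] + 3/10·h[4]
  h[3] = 1 + 1/10·h[0] + 1/5·h[1] + 3/10·h[3] + 1/5·h[4]
  h[4] = 1 + 1/10·h[0] + 1/5·h[1] + 1/5·h[3] + 3/10·h[4]
Solving the 4×4 linear system over states ≠ 2 gives exactly h = [450/97, 540/97, 0, 500/97, 500/97] (h[2] = 0 is the target).

h = [4.6392, 5.5670, 0.0000, 5.1546, 5.1546]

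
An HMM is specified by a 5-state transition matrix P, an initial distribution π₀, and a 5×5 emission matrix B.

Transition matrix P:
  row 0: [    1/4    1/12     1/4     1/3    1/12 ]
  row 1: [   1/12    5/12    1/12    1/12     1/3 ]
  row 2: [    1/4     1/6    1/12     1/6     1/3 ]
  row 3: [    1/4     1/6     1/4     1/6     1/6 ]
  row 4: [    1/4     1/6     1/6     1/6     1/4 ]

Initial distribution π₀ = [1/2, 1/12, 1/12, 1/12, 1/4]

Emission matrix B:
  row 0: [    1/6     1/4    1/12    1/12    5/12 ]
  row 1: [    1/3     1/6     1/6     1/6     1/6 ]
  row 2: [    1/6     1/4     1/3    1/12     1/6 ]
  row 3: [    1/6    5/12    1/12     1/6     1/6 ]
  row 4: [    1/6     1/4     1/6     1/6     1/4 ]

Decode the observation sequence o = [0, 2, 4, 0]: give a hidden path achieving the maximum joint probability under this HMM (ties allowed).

path = [0, 2, 0, 3]

t=0: δ = [8.333e-02, 2.778e-02, 1.389e-02, 1.389e-02, 4.167e-02]  (obs o_0=0)
t=1: δ = [1.736e-03, 1.929e-03, 6.944e-03, 2.315e-03, 1.736e-03]  ψ = [0, 1, 0, 0, 4]  (obs o_1=2)
t=2: δ = [7.234e-04, 1.929e-04, 9.645e-05, 1.929e-04, 5.787e-04]  ψ = [2, 2, 2, 2, 2]  (obs o_2=4)
t=3: δ = [3.014e-05, 3.215e-05, 3.014e-05, 4.019e-05, 2.411e-05]  ψ = [0, 4, 0, 0, 4]  (obs o_3=0)
backtrack: best end state = 3; path = [0, 2, 0, 3]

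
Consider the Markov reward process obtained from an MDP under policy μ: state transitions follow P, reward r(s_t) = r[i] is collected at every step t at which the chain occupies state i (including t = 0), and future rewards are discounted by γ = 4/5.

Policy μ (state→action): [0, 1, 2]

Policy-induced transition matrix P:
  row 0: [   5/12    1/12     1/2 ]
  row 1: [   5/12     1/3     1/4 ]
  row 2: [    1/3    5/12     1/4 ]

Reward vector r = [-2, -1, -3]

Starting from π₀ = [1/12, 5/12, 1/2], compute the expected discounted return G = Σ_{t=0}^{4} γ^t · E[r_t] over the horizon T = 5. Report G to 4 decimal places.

G = -6.8691

t=0: π = [0.0833, 0.4167, 0.5000], E[r] = -2.0833, γ^t·E[r] = -2.083333, running G = -2.083333
t=1: π = [0.3750, 0.3542, 0.2708], E[r] = -1.9167, γ^t·E[r] = -1.533333, running G = -3.616667
t=2: π = [0.3941, 0.2622, 0.3438], E[r] = -2.0816, γ^t·E[r] = -1.332222, running G = -4.948889
t=3: π = [0.3880, 0.2635, 0.3485], E[r] = -2.0851, γ^t·E[r] = -1.067556, running G = -6.016444
t=4: π = [0.3876, 0.2654, 0.3470], E[r] = -2.0816, γ^t·E[r] = -0.852637, running G = -6.869081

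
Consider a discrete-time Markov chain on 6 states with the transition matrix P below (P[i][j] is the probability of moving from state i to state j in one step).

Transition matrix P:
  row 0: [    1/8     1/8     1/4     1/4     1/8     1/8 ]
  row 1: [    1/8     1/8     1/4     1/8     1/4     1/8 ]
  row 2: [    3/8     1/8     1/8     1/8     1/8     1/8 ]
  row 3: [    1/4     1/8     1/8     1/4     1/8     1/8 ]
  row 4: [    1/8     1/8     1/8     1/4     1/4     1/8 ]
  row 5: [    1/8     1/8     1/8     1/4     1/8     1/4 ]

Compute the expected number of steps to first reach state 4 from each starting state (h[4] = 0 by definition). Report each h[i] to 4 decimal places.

First-step conditioning: h[4] = 0; for i ≠ 4, h[i] = 1 + Σ_k P[i][k]·h[k].
  h[0] = 1 + 1/8·h[0] + 1/8·h[1] + 1/4·h[2] + 1/4·h[3] + 1/8·h[5]
  h[1] = 1 + 1/8·h[0] + 1/8·h[1] + 1/4·h[2] + 1/8·h[3] + 1/8·h[5]
  h[2] = 1 + 3/8·h[0] + 1/8·h[1] + 1/8·h[2] + 1/8·h[3] + 1/8·h[5]
  h[3] = 1 + 1/4·h[0] + 1/8·h[1] + 1/8·h[2] + 1/4·h[3] + 1/8·h[5]
  h[5] = 1 + 1/8·h[0] + 1/8·h[1] + 1/8·h[2] + 1/4·h[3] + 1/4·h[5]
Solving the 5×5 linear system over states ≠ 4 gives exactly h = [64/9, 56/9, 64/9, 64/9, 0, 64/9] (h[4] = 0 is the target).

h = [7.1111, 6.2222, 7.1111, 7.1111, 0.0000, 7.1111]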